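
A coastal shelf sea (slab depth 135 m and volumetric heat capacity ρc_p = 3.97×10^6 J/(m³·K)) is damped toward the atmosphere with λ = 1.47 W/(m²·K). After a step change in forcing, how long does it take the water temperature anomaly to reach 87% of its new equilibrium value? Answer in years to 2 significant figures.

24 years

Areal heat capacity C = ρc_p × D = 3.97×10^6 × 135 = 5.36×10^8 J/(m^2 K).
τ = C / λ = 5.36×10^8 / 1.47 = 3.65×10^8 s.
Fraction reached: 1 − e^(−t/τ) = 0.87 ⇒ t = −τ ln(1 − 0.87) = τ × 2.04.
t = 7.44×10^8 s = 23.6 years.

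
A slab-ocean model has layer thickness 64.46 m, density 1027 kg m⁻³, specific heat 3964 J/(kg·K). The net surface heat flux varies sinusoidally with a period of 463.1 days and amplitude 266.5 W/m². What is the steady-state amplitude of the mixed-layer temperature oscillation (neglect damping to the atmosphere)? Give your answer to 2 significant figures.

Areal heat capacity C = ρ c_p D = 1027 × 3964 × 64.46 = 2.62×10^8 J/(m²·K).
Angular frequency ω = 2π / T = 2π / 4.00×10^7 s = 1.57×10^-7 s⁻¹.
Cω = 2.62×10^8 × 1.57×10^-7 = 41.2 W/(m²·K).
Amplitude A = F₀ / (Cω) = 266.5 / 41.2 = 6.47 K.

6.5 K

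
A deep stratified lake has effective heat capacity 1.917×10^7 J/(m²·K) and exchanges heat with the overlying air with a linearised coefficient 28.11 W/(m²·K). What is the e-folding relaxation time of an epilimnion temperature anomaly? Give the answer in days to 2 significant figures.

7.9 days

Areal heat capacity C = 1.917×10^7 J/(m²·K) (given).
Relaxation time τ = C / λ = 1.92×10^7 / 28.11 = 6.82×10^5 s.
In days: 6.82×10^5 s / (86400 s/day) = 7.89 days.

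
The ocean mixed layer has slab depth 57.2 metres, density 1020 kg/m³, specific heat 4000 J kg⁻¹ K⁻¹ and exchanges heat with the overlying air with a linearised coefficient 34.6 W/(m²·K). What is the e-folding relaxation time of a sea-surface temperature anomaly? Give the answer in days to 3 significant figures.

Areal heat capacity C = ρ c_p D = 1020 × 4000 × 57.2 = 2.33×10^8 J/(m²·K).
Relaxation time τ = C / λ = 2.33×10^8 / 34.6 = 6.74×10^6 s.
In days: 6.74×10^6 s / (86400 s/day) = 78.1 days.

78.1 days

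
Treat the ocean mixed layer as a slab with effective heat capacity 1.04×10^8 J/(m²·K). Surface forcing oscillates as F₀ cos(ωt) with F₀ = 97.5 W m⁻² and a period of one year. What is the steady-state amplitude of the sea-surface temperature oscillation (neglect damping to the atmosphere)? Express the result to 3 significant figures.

4.71 K

Areal heat capacity C = 1.04×10^8 J/(m²·K) (given).
Angular frequency ω = 2π / T = 2π / 3.15×10^7 s = 1.99×10^-7 s⁻¹.
Cω = 1.04×10^8 × 1.99×10^-7 = 20.7 W/(m²·K).
Amplitude A = F₀ / (Cω) = 97.5 / 20.7 = 4.71 K.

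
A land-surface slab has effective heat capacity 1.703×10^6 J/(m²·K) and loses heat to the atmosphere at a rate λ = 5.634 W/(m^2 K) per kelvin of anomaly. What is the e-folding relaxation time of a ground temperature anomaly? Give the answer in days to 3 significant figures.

3.50 days

Areal heat capacity C = 1.703×10^6 J/(m²·K) (given).
Relaxation time τ = C / λ = 1.70×10^6 / 5.634 = 3.02×10^5 s.
In days: 3.02×10^5 s / (86400 s/day) = 3.50 days.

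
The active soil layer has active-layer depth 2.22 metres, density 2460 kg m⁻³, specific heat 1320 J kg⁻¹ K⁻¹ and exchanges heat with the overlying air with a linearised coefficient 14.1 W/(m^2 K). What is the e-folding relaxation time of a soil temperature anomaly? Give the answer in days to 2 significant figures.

5.9 days

Areal heat capacity C = ρ c_p D = 2460 × 1320 × 2.22 = 7.21×10^6 J m⁻² K⁻¹.
Relaxation time τ = C / λ = 7.21×10^6 / 14.1 = 5.11×10^5 s.
In days: 5.11×10^5 s / (86400 s/day) = 5.92 days.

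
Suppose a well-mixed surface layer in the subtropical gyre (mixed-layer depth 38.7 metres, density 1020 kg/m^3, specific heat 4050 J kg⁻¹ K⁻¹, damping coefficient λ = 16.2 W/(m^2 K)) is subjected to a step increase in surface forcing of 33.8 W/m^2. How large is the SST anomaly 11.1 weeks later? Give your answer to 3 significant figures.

Areal heat capacity C = ρ c_p D = 1020 × 4050 × 38.7 = 1.60×10^8 J/(m²·K).
τ = C / λ = 1.60×10^8 / 16.2 = 9.87×10^6 s.
Equilibrium anomaly ΔT_eq = F / λ = 33.8 / 16.2 = 2.09 K.
t = 11.1 weeks = 6.71×10^6 s, so t/τ = 0.680.
ΔT(t) = ΔT_eq (1 − e^(−t/τ)) = 2.09 × (1 − e^−0.680) = 1.03 K.

1.03 K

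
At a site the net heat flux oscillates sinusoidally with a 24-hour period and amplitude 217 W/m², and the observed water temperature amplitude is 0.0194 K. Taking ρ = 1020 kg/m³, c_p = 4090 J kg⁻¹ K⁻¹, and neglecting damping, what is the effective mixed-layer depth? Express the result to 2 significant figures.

ω = 2π / 86400 s = 7.27×10^-5 s⁻¹.
Required C = F₀ / (A ω) = 217 / (0.0194 × 7.27×10^-5) = 1.54×10^8 J/(m²·K).
D = C / (ρ c_p) = 1.54×10^8 / (1020 × 4090) = 36.9 m.

37 m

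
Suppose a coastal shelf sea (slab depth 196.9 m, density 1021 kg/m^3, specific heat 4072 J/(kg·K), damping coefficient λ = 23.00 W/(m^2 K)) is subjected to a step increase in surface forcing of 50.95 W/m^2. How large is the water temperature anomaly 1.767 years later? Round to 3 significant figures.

Areal heat capacity C = ρ c_p D = 1021 × 4072 × 196.9 = 8.19×10^8 J/(m²·K).
τ = C / λ = 8.19×10^8 / 23.00 = 3.56×10^7 s.
Equilibrium anomaly ΔT_eq = F / λ = 50.95 / 23.00 = 2.22 K.
t = 1.767 years = 5.58×10^7 s, so t/τ = 1.57.
ΔT(t) = ΔT_eq (1 − e^(−t/τ)) = 2.22 × (1 − e^−1.57) = 1.75 K.

1.75 K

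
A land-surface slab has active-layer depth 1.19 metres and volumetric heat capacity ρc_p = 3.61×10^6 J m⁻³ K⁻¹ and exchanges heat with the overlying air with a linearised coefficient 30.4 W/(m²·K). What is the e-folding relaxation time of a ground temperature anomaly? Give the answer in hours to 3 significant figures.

39.3 hours

Areal heat capacity C = ρc_p × D = 3.61×10^6 × 1.19 = 4.30×10^6 J/(m²·K).
Relaxation time τ = C / λ = 4.30×10^6 / 30.4 = 1.41×10^5 s.
In hours: 1.41×10^5 s / (3600 s/hour) = 39.3 hours.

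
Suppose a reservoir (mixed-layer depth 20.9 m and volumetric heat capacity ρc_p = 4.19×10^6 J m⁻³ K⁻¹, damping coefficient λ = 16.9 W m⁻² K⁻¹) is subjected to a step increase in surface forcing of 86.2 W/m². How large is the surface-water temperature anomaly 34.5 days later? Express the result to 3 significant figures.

2.23 K

Areal heat capacity C = ρc_p × D = 4.19×10^6 × 20.9 = 8.76×10^7 J/(m²·K).
τ = C / λ = 8.76×10^7 / 16.9 = 5.18×10^6 s.
Equilibrium anomaly ΔT_eq = F / λ = 86.2 / 16.9 = 5.10 K.
t = 34.5 days = 2.98×10^6 s, so t/τ = 0.575.
ΔT(t) = ΔT_eq (1 − e^(−t/τ)) = 5.10 × (1 − e^−0.575) = 2.23 K.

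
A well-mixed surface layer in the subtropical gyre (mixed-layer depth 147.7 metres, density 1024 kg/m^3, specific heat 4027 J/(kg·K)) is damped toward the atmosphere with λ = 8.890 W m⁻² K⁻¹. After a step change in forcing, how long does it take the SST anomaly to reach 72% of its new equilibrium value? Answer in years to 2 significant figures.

2.8 years

Areal heat capacity C = ρ c_p D = 1024 × 4027 × 147.7 = 6.09×10^8 J/(m²·K).
τ = C / λ = 6.09×10^8 / 8.890 = 6.85×10^7 s.
Fraction reached: 1 − e^(−t/τ) = 0.72 ⇒ t = −τ ln(1 − 0.72) = τ × 1.27.
t = 8.72×10^7 s = 2.76 years.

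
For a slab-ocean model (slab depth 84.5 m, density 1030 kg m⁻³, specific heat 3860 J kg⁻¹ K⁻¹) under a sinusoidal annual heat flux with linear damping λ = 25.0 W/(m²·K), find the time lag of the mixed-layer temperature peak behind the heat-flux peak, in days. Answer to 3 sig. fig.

70.5 days

Areal heat capacity C = ρ c_p D = 1030 × 3860 × 84.5 = 3.36×10^8 J m⁻² K⁻¹.
ω = 2π / 3.15×10^7 s = 1.99×10^-7 s⁻¹.
Phase lag φ = arctan(Cω/λ) = arctan(66.9/25.0) = 1.21 rad.
Time lag = φ / ω = 1.21 / 1.99×10^-7 = 6.09×10^6 s = 70.5 days.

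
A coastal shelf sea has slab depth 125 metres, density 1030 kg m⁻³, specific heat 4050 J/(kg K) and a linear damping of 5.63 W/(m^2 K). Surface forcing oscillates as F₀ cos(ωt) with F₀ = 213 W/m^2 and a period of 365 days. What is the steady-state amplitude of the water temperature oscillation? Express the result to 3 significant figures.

2.05 K

Areal heat capacity C = ρ c_p D = 1030 × 4050 × 125 = 5.21×10^8 J/(m²·K).
Angular frequency ω = 2π / T = 2π / 3.15×10^7 s = 1.99×10^-7 s⁻¹.
√((Cω)² + λ²) = √((104)² + 5.63²) = 104 W/(m²·K).
Amplitude A = F₀ / √((Cω)²+λ²) = 213 / 104 = 2.05 K.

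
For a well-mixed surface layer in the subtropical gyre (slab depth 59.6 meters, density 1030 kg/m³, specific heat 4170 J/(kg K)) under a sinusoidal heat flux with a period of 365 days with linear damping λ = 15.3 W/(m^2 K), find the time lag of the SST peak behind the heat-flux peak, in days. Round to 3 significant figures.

74.3 days

Areal heat capacity C = ρ c_p D = 1030 × 4170 × 59.6 = 2.56×10^8 J/(m^2 K).
ω = 2π / 3.15×10^7 s = 1.99×10^-7 s⁻¹.
Phase lag φ = arctan(Cω/λ) = arctan(51.0/15.3) = 1.28 rad.
Time lag = φ / ω = 1.28 / 1.99×10^-7 = 6.42×10^6 s = 74.3 days.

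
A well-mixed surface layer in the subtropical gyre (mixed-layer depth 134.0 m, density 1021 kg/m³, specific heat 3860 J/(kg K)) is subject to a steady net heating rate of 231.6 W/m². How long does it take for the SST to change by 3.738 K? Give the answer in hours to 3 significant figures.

2370 hours

Areal heat capacity C = ρ c_p D = 1021 × 3860 × 134.0 = 5.28×10^8 J/(m²·K).
Time required: Δt = C ΔT / F = 5.28×10^8 × 3.738 / 231.6 = 8.52×10^6 s.
In hours: 8.52×10^6 s / (3600 s/hour) = 2370 hours.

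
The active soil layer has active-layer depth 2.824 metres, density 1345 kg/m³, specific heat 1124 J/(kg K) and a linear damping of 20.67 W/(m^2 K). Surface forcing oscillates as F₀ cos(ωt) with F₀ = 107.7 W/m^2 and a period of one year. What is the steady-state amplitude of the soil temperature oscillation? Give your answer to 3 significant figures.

Areal heat capacity C = ρ c_p D = 1345 × 1124 × 2.824 = 4.27×10^6 J/(m²·K).
Angular frequency ω = 2π / T = 2π / 3.15×10^7 s = 1.99×10^-7 s⁻¹.
√((Cω)² + λ²) = √((0.851)² + 20.67²) = 20.7 W/(m²·K).
Amplitude A = F₀ / √((Cω)²+λ²) = 107.7 / 20.7 = 5.21 K.

5.21 K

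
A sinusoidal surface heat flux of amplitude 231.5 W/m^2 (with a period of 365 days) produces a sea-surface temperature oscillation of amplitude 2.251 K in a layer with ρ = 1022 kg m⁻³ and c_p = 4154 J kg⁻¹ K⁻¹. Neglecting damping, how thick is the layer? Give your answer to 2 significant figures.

ω = 2π / 3.15×10^7 s = 1.99×10^-7 s⁻¹.
Required C = F₀ / (A ω) = 231.5 / (2.251 × 1.99×10^-7) = 5.16×10^8 J/(m²·K).
D = C / (ρ c_p) = 5.16×10^8 / (1022 × 4154) = 122 m.

120 m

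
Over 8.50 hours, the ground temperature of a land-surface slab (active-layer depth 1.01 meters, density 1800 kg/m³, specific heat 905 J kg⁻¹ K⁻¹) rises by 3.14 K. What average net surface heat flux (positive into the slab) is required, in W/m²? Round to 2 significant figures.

170

Areal heat capacity C = ρ c_p D = 1800 × 905 × 1.01 = 1.65×10^6 J/(m²·K).
Required heat per unit area: Q = C ΔT = 1.65×10^6 × 3.14 = 5.17×10^6 J/m².
Flux F = Q / Δt = 5.17×10^6 / 30600 s = 169 W/m².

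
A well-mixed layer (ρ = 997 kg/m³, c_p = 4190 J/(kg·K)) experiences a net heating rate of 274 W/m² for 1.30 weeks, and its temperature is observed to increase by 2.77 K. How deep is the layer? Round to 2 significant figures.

Heat input Q = F Δt = 274 × 7.86×10^5 s = 2.15×10^8 J/m².
Required areal heat capacity C = Q / ΔT = 7.78×10^7 J/(m²·K).
Depth D = C / (ρ c_p) = 7.78×10^7 / (997 × 4190) = 18.6 m.

19 m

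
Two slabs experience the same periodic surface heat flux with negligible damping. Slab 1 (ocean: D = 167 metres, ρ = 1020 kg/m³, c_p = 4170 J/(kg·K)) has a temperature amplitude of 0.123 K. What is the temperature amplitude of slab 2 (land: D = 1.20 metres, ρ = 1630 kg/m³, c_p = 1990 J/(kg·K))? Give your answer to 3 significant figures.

C_ocean = 7.10×10^8 J/(m²·K); C_land = 3.89×10^6 J/(m²·K).
A ∝ 1/C ⇒ A_land = A_ocean × C_ocean/C_land = 0.123 × 182 = 22.4 K.

22.4 K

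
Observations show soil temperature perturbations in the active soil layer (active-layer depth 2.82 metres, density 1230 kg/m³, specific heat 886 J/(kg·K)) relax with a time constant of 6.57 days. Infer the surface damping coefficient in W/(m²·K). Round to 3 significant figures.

Areal heat capacity C = ρ c_p D = 1230 × 886 × 2.82 = 3.07×10^6 J m⁻² K⁻¹.
τ = 6.57 days = 5.68×10^5 s.
λ = C / τ = 3.07×10^6 / 5.68×10^5 = 5.41 W/(m²·K).

5.41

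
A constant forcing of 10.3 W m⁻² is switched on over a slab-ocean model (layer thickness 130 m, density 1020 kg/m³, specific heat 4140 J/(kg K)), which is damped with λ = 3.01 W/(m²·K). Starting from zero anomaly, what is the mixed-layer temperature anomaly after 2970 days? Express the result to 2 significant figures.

2.6 K

Areal heat capacity C = ρ c_p D = 1020 × 4140 × 130 = 5.49×10^8 J/(m^2 K).
τ = C / λ = 5.49×10^8 / 3.01 = 1.82×10^8 s.
Equilibrium anomaly ΔT_eq = F / λ = 10.3 / 3.01 = 3.42 K.
t = 2970 days = 2.57×10^8 s, so t/τ = 1.41.
ΔT(t) = ΔT_eq (1 − e^(−t/τ)) = 3.42 × (1 − e^−1.41) = 2.58 K.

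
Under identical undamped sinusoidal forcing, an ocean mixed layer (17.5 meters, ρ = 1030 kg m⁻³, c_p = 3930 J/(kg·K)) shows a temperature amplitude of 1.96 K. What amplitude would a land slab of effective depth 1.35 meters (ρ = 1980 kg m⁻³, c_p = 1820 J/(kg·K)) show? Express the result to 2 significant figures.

29 K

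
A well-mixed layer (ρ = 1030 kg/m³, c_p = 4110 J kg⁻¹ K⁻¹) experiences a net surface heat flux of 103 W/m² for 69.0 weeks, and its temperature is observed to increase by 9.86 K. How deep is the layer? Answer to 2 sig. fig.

Heat input Q = F Δt = 103 × 4.17×10^7 s = 4.30×10^9 J/m².
Required areal heat capacity C = Q / ΔT = 4.36×10^8 J/(m²·K).
Depth D = C / (ρ c_p) = 4.36×10^8 / (1030 × 4110) = 103 m.

100 m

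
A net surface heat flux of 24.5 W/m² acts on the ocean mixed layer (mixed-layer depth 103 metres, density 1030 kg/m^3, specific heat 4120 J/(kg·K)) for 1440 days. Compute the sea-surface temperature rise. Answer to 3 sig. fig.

6.97 K

Areal heat capacity C = ρ c_p D = 1030 × 4120 × 103 = 4.37×10^8 J m⁻² K⁻¹.
Net heat input Q = F Δt = 24.5 × (1440 days × 86400 s/day) = 3.05×10^9 J/m².
ΔT = Q / C = 3.05×10^9 / 4.37×10^8 = 6.97 K.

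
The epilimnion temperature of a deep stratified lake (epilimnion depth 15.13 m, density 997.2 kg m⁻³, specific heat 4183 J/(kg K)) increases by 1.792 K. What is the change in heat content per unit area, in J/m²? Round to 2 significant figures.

1.1×10^8

Areal heat capacity C = ρ c_p D = 997.2 × 4183 × 15.13 = 6.31×10^7 J/(m²·K).
ΔQ = C ΔT = 6.31×10^7 × 1.792 = 1.13×10^8 J/m².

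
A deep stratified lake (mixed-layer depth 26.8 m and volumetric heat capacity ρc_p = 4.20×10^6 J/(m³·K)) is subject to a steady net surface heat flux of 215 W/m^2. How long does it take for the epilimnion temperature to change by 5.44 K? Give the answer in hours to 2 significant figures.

Areal heat capacity C = ρc_p × D = 4.20×10^6 × 26.8 = 1.13×10^8 J/(m^2 K).
Time required: Δt = C ΔT / F = 1.13×10^8 × 5.44 / 215 = 2.85×10^6 s.
In hours: 2.85×10^6 s / (3600 s/hour) = 791 hours.

790 hours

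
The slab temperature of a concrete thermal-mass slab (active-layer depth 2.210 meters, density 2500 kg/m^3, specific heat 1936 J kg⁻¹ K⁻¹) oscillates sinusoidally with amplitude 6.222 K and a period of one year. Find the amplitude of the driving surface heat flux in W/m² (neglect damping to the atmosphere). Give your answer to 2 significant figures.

Areal heat capacity C = ρ c_p D = 2500 × 1936 × 2.210 = 1.07×10^7 J/(m²·K).
ω = 2π / 3.15×10^7 s = 1.99×10^-7 s⁻¹.
Cω = 1.07×10^7 × 1.99×10^-7 = 2.13 W/(m²·K).
F₀ = A × Cω = 6.222 × 2.13 = 13.3 W/m².

13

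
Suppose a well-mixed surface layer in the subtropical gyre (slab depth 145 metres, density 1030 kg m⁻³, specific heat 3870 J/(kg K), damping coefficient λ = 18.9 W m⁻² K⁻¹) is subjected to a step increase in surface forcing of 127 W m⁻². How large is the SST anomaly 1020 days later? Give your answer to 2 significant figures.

6.3 K

Areal heat capacity C = ρ c_p D = 1030 × 3870 × 145 = 5.78×10^8 J m⁻² K⁻¹.
τ = C / λ = 5.78×10^8 / 18.9 = 3.06×10^7 s.
Equilibrium anomaly ΔT_eq = F / λ = 127 / 18.9 = 6.72 K.
t = 1020 days = 8.81×10^7 s, so t/τ = 2.88.
ΔT(t) = ΔT_eq (1 − e^(−t/τ)) = 6.72 × (1 − e^−2.88) = 6.34 K.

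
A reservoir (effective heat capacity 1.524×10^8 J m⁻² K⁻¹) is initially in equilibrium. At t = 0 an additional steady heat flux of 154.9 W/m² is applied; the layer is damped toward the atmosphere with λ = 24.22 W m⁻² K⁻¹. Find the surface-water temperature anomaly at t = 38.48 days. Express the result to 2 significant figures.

2.6 K

Areal heat capacity C = 1.524×10^8 J m⁻² K⁻¹ (given).
τ = C / λ = 1.52×10^8 / 24.22 = 6.29×10^6 s.
Equilibrium anomaly ΔT_eq = F / λ = 154.9 / 24.22 = 6.40 K.
t = 38.48 days = 3.32×10^6 s, so t/τ = 0.528.
ΔT(t) = ΔT_eq (1 − e^(−t/τ)) = 6.40 × (1 − e^−0.528) = 2.62 K.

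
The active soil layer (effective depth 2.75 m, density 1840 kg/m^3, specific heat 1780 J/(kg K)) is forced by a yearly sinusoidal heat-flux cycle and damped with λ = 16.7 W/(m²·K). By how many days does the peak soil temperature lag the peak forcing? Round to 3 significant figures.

Areal heat capacity C = ρ c_p D = 1840 × 1780 × 2.75 = 9.01×10^6 J/(m²·K).
ω = 2π / 3.15×10^7 s = 1.99×10^-7 s⁻¹.
Phase lag φ = arctan(Cω/λ) = arctan(1.79/16.7) = 0.107 rad.
Time lag = φ / ω = 0.107 / 1.99×10^-7 = 5.37×10^5 s = 6.22 days.

6.22 days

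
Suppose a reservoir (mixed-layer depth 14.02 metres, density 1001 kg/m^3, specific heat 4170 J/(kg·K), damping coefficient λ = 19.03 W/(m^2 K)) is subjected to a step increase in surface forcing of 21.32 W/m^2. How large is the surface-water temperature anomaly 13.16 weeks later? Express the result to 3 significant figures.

Areal heat capacity C = ρ c_p D = 1001 × 4170 × 14.02 = 5.85×10^7 J m⁻² K⁻¹.
τ = C / λ = 5.85×10^7 / 19.03 = 3.08×10^6 s.
Equilibrium anomaly ΔT_eq = F / λ = 21.32 / 19.03 = 1.12 K.
t = 13.16 weeks = 7.96×10^6 s, so t/τ = 2.59.
ΔT(t) = ΔT_eq (1 − e^(−t/τ)) = 1.12 × (1 − e^−2.59) = 1.04 K.

1.04 K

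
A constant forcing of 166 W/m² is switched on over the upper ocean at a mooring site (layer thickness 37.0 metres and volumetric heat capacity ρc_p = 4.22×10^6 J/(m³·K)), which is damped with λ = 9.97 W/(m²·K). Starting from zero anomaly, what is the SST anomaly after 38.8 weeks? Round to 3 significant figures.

12.9 K

Areal heat capacity C = ρc_p × D = 4.22×10^6 × 37.0 = 1.56×10^8 J m⁻² K⁻¹.
τ = C / λ = 1.56×10^8 / 9.97 = 1.57×10^7 s.
Equilibrium anomaly ΔT_eq = F / λ = 166 / 9.97 = 16.6 K.
t = 38.8 weeks = 2.35×10^7 s, so t/τ = 1.50.
ΔT(t) = ΔT_eq (1 − e^(−t/τ)) = 16.6 × (1 − e^−1.50) = 12.9 K.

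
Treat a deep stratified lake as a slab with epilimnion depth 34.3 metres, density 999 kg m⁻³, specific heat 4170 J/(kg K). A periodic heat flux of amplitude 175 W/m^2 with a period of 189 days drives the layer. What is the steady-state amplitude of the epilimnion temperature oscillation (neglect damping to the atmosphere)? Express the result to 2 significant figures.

3.2 K

Areal heat capacity C = ρ c_p D = 999 × 4170 × 34.3 = 1.43×10^8 J/(m^2 K).
Angular frequency ω = 2π / T = 2π / 1.63×10^7 s = 3.85×10^-7 s⁻¹.
Cω = 1.43×10^8 × 3.85×10^-7 = 55.0 W/(m²·K).
Amplitude A = F₀ / (Cω) = 175 / 55.0 = 3.18 K.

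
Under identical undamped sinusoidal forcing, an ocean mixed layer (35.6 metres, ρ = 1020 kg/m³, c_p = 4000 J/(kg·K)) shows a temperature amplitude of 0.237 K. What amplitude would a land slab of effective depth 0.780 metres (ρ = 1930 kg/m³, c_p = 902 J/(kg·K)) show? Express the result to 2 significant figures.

25 K

C_ocean = 1.45×10^8 J/(m²·K); C_land = 1.36×10^6 J/(m²·K).
A ∝ 1/C ⇒ A_land = A_ocean × C_ocean/C_land = 0.237 × 107 = 25.4 K.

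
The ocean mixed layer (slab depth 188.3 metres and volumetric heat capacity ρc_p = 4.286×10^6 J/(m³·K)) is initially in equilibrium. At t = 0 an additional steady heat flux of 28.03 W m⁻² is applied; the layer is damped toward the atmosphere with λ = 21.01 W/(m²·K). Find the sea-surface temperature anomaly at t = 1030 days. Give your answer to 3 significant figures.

Areal heat capacity C = ρc_p × D = 4.286×10^6 × 188.3 = 8.07×10^8 J/(m²·K).
τ = C / λ = 8.07×10^8 / 21.01 = 3.84×10^7 s.
Equilibrium anomaly ΔT_eq = F / λ = 28.03 / 21.01 = 1.33 K.
t = 1030 days = 8.90×10^7 s, so t/τ = 2.32.
ΔT(t) = ΔT_eq (1 − e^(−t/τ)) = 1.33 × (1 − e^−2.32) = 1.20 K.

1.20 K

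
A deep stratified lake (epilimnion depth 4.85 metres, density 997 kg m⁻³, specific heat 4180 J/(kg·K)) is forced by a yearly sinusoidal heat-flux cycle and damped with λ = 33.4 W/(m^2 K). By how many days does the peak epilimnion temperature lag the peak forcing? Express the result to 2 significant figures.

Areal heat capacity C = ρ c_p D = 997 × 4180 × 4.85 = 2.02×10^7 J/(m^2 K).
ω = 2π / 3.15×10^7 s = 1.99×10^-7 s⁻¹.
Phase lag φ = arctan(Cω/λ) = arctan(4.03/33.4) = 0.120 rad.
Time lag = φ / ω = 0.120 / 1.99×10^-7 = 6.02×10^5 s = 6.97 days.

7.0 days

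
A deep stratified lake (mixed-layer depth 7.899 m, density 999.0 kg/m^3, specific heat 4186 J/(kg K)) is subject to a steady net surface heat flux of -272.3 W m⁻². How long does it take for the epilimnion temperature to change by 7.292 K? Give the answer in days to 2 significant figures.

10 days

Areal heat capacity C = ρ c_p D = 999.0 × 4186 × 7.899 = 3.30×10^7 J m⁻² K⁻¹.
Time required: Δt = C ΔT / F = 3.30×10^7 × -7.292 / -272.3 = 8.85×10^5 s.
In days: 8.85×10^5 s / (86400 s/day) = 10.2 days.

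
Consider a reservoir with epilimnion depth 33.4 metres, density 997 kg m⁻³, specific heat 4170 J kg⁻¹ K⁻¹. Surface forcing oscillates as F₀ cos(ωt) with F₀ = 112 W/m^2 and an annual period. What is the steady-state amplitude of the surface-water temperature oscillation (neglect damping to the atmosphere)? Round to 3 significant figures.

4.05 K

Areal heat capacity C = ρ c_p D = 997 × 4170 × 33.4 = 1.39×10^8 J/(m^2 K).
Angular frequency ω = 2π / T = 2π / 3.15×10^7 s = 1.99×10^-7 s⁻¹.
Cω = 1.39×10^8 × 1.99×10^-7 = 27.7 W/(m²·K).
Amplitude A = F₀ / (Cω) = 112 / 27.7 = 4.05 K.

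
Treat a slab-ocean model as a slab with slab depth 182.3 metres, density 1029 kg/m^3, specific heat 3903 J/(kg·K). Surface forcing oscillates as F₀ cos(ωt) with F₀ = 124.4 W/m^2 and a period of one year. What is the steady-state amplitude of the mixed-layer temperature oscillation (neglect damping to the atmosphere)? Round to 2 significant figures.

0.85 K

Areal heat capacity C = ρ c_p D = 1029 × 3903 × 182.3 = 7.32×10^8 J/(m²·K).
Angular frequency ω = 2π / T = 2π / 3.15×10^7 s = 1.99×10^-7 s⁻¹.
Cω = 7.32×10^8 × 1.99×10^-7 = 146 W/(m²·K).
Amplitude A = F₀ / (Cω) = 124.4 / 146 = 0.853 K.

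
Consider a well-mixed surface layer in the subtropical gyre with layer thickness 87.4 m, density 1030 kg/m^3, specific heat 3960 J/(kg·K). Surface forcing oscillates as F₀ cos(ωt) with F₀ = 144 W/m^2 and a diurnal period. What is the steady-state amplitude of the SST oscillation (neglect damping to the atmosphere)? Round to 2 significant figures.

0.0056 K

Areal heat capacity C = ρ c_p D = 1030 × 3960 × 87.4 = 3.56×10^8 J/(m²·K).
Angular frequency ω = 2π / T = 2π / 86400 s = 7.27×10^-5 s⁻¹.
Cω = 3.56×10^8 × 7.27×10^-5 = 25900 W/(m²·K).
Amplitude A = F₀ / (Cω) = 144 / 25900 = 0.00555 K.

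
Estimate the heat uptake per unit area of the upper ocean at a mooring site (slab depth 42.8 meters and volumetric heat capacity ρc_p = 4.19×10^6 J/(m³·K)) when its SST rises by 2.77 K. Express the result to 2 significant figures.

Areal heat capacity C = ρc_p × D = 4.19×10^6 × 42.8 = 1.79×10^8 J m⁻² K⁻¹.
ΔQ = C ΔT = 1.79×10^8 × 2.77 = 4.97×10^8 J/m².

5.0×10^8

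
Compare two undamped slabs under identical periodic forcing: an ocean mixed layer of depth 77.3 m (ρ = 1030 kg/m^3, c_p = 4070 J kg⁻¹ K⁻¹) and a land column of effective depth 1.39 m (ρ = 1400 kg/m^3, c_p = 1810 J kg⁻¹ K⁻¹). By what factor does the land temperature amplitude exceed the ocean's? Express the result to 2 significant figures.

92

C_ocean = 1030 × 4070 × 77.3 = 3.24×10^8 J/(m²·K).
C_land = 1400 × 1810 × 1.39 = 3.52×10^6 J/(m²·K).
Undamped amplitude ∝ 1/C, so A_land/A_ocean = C_ocean/C_land = 92.0.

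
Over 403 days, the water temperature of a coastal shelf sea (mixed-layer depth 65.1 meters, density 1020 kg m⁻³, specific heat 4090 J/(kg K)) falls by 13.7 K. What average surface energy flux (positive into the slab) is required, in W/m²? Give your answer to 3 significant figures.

-107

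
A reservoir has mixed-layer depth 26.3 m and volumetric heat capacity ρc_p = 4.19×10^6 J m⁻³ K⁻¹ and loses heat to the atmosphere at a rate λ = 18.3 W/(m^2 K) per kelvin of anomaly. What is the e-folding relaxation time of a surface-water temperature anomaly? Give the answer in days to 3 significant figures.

Areal heat capacity C = ρc_p × D = 4.19×10^6 × 26.3 = 1.10×10^8 J/(m^2 K).
Relaxation time τ = C / λ = 1.10×10^8 / 18.3 = 6.02×10^6 s.
In days: 6.02×10^6 s / (86400 s/day) = 69.7 days.

69.7 days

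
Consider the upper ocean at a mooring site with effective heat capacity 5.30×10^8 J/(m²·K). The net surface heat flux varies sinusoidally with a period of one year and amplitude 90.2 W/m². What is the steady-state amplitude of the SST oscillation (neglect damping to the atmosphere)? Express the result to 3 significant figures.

0.854 K

Areal heat capacity C = 5.30×10^8 J/(m²·K) (given).
Angular frequency ω = 2π / T = 2π / 3.15×10^7 s = 1.99×10^-7 s⁻¹.
Cω = 5.30×10^8 × 1.99×10^-7 = 106 W/(m²·K).
Amplitude A = F₀ / (Cω) = 90.2 / 106 = 0.854 K.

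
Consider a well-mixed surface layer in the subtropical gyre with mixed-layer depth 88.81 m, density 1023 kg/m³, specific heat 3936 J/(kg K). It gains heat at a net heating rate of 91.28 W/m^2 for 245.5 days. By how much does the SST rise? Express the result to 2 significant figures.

5.4 K

Areal heat capacity C = ρ c_p D = 1023 × 3936 × 88.81 = 3.58×10^8 J/(m^2 K).
Net heat input Q = F Δt = 91.28 × (245.5 days × 86400 s/day) = 1.94×10^9 J/m².
ΔT = Q / C = 1.94×10^9 / 3.58×10^8 = 5.41 K.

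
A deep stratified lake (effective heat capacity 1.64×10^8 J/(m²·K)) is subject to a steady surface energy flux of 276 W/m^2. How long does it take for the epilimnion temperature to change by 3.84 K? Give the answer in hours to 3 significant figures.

Areal heat capacity C = 1.64×10^8 J/(m²·K) (given).
Time required: Δt = C ΔT / F = 1.64×10^8 × 3.84 / 276 = 2.28×10^6 s.
In hours: 2.28×10^6 s / (3600 s/hour) = 634 hours.

634 hours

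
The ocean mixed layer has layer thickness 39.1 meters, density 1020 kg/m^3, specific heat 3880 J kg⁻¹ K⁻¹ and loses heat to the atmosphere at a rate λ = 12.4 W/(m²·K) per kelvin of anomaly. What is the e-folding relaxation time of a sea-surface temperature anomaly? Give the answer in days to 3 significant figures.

144 days

Areal heat capacity C = ρ c_p D = 1020 × 3880 × 39.1 = 1.55×10^8 J/(m^2 K).
Relaxation time τ = C / λ = 1.55×10^8 / 12.4 = 1.25×10^7 s.
In days: 1.25×10^7 s / (86400 s/day) = 144 days.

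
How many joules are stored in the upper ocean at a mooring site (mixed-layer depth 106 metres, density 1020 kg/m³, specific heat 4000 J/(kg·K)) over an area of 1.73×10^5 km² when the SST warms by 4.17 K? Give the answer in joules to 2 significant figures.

Areal heat capacity C = ρ c_p D = 1020 × 4000 × 106 = 4.32×10^8 J m⁻² K⁻¹.
Heat per unit area: q = C ΔT = 4.32×10^8 × 4.17 = 1.80×10^9 J/m².
Total heat: Q = q × A = 1.80×10^9 × (1.73×10^5 × 10⁶ m²) = 3.12×10^20 J.

3.1×10^20 J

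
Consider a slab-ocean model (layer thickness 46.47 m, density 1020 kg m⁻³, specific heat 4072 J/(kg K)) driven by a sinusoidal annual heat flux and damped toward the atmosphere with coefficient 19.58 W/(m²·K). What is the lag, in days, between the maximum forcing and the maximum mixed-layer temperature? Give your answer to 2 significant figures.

Areal heat capacity C = ρ c_p D = 1020 × 4072 × 46.47 = 1.93×10^8 J m⁻² K⁻¹.
ω = 2π / 3.15×10^7 s = 1.99×10^-7 s⁻¹.
Phase lag φ = arctan(Cω/λ) = arctan(38.5/19.58) = 1.10 rad.
Time lag = φ / ω = 1.10 / 1.99×10^-7 = 5.52×10^6 s = 63.9 days.

64 days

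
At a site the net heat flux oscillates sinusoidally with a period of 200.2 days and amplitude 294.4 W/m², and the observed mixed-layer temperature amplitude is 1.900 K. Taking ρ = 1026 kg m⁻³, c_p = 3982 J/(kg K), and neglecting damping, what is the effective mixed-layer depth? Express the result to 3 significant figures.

ω = 2π / 1.73×10^7 s = 3.63×10^-7 s⁻¹.
Required C = F₀ / (A ω) = 294.4 / (1.900 × 3.63×10^-7) = 4.27×10^8 J/(m²·K).
D = C / (ρ c_p) = 4.27×10^8 / (1026 × 3982) = 104 m.

104 m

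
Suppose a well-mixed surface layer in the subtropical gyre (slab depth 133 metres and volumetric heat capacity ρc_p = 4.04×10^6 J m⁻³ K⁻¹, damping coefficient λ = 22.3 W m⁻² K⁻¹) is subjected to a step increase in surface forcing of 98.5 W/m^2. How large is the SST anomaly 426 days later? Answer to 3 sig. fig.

3.46 K

Areal heat capacity C = ρc_p × D = 4.04×10^6 × 133 = 5.37×10^8 J/(m^2 K).
τ = C / λ = 5.37×10^8 / 22.3 = 2.41×10^7 s.
Equilibrium anomaly ΔT_eq = F / λ = 98.5 / 22.3 = 4.42 K.
t = 426 days = 3.68×10^7 s, so t/τ = 1.53.
ΔT(t) = ΔT_eq (1 − e^(−t/τ)) = 4.42 × (1 − e^−1.53) = 3.46 K.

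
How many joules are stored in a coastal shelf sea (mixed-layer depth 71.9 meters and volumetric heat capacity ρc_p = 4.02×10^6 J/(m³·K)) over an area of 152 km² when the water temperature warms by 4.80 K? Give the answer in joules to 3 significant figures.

Areal heat capacity C = ρc_p × D = 4.02×10^6 × 71.9 = 2.89×10^8 J/(m²·K).
Heat per unit area: q = C ΔT = 2.89×10^8 × 4.80 = 1.39×10^9 J/m².
Total heat: Q = q × A = 1.39×10^9 × (152 × 10⁶ m²) = 2.11×10^17 J.

2.11×10^17 J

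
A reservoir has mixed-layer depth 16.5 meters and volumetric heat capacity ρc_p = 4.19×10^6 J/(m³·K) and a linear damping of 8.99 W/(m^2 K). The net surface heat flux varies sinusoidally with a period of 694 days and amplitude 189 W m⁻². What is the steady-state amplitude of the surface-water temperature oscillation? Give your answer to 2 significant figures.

16 K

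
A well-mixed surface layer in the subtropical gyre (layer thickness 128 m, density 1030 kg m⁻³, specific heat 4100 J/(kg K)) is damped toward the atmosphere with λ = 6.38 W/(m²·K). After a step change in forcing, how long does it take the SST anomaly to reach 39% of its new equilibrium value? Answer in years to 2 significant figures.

1.3 years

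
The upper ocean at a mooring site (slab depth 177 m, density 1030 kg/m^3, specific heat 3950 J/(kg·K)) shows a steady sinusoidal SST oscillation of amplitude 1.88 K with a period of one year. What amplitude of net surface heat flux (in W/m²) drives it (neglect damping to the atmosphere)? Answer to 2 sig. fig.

Areal heat capacity C = ρ c_p D = 1030 × 3950 × 177 = 7.20×10^8 J m⁻² K⁻¹.
ω = 2π / 3.15×10^7 s = 1.99×10^-7 s⁻¹.
Cω = 7.20×10^8 × 1.99×10^-7 = 143 W/(m²·K).
F₀ = A × Cω = 1.88 × 143 = 270 W/m².

270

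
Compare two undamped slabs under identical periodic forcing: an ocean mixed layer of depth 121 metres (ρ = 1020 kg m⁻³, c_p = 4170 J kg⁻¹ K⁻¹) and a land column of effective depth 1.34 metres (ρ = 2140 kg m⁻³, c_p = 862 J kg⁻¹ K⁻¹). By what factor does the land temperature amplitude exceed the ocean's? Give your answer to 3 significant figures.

208

C_ocean = 1020 × 4170 × 121 = 5.15×10^8 J/(m²·K).
C_land = 2140 × 862 × 1.34 = 2.47×10^6 J/(m²·K).
Undamped amplitude ∝ 1/C, so A_land/A_ocean = C_ocean/C_land = 208.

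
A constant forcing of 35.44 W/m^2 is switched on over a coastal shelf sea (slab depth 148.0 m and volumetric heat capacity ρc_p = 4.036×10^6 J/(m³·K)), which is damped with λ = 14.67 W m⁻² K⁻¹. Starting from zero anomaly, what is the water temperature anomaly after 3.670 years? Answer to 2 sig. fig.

Areal heat capacity C = ρc_p × D = 4.036×10^6 × 148.0 = 5.97×10^8 J/(m^2 K).
τ = C / λ = 5.97×10^8 / 14.67 = 4.07×10^7 s.
Equilibrium anomaly ΔT_eq = F / λ = 35.44 / 14.67 = 2.42 K.
t = 3.670 years = 1.16×10^8 s, so t/τ = 2.84.
ΔT(t) = ΔT_eq (1 − e^(−t/τ)) = 2.42 × (1 − e^−2.84) = 2.28 K.

2.3 K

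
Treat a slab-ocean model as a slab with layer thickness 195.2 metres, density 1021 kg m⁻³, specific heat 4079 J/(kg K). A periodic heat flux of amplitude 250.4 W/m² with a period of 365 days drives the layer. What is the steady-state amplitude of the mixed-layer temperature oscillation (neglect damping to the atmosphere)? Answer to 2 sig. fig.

1.5 K

Areal heat capacity C = ρ c_p D = 1021 × 4079 × 195.2 = 8.13×10^8 J/(m^2 K).
Angular frequency ω = 2π / T = 2π / 3.15×10^7 s = 1.99×10^-7 s⁻¹.
Cω = 8.13×10^8 × 1.99×10^-7 = 162 W/(m²·K).
Amplitude A = F₀ / (Cω) = 250.4 / 162 = 1.55 K.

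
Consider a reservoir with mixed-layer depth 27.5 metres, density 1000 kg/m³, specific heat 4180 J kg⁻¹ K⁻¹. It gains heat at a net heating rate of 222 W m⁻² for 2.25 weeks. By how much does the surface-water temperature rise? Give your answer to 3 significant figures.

Areal heat capacity C = ρ c_p D = 1000 × 4180 × 27.5 = 1.15×10^8 J/(m²·K).
Net heat input Q = F Δt = 222 × (2.25 weeks × 6.048×10^5 s/week) = 3.02×10^8 J/m².
ΔT = Q / C = 3.02×10^8 / 1.15×10^8 = 2.63 K.

2.63 K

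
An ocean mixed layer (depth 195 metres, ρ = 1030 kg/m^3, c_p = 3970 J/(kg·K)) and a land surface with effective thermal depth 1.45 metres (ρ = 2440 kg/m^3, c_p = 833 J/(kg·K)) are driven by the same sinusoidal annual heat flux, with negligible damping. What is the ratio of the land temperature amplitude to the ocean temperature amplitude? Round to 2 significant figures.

C_ocean = 1030 × 3970 × 195 = 7.97×10^8 J/(m²·K).
C_land = 2440 × 833 × 1.45 = 2.95×10^6 J/(m²·K).
Undamped amplitude ∝ 1/C, so A_land/A_ocean = C_ocean/C_land = 271.

270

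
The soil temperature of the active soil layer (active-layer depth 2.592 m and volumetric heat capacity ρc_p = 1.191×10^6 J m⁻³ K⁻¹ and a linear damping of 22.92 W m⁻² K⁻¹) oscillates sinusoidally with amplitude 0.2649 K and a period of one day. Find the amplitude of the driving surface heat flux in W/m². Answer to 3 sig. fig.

59.8

Areal heat capacity C = ρc_p × D = 1.191×10^6 × 2.592 = 3.09×10^6 J m⁻² K⁻¹.
ω = 2π / 86400 s = 7.27×10^-5 s⁻¹.
√((Cω)² + λ²) = √((224)² + 22.92²) = 226 W/(m²·K).
F₀ = A × √((Cω)²+λ²) = 0.2649 × 226 = 59.8 W/m².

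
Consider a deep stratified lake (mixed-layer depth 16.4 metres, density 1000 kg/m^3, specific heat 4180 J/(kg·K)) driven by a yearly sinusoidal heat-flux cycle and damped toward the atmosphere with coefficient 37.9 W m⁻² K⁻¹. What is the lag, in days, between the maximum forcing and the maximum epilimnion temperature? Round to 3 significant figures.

Areal heat capacity C = ρ c_p D = 1000 × 4180 × 16.4 = 6.86×10^7 J/(m^2 K).
ω = 2π / 3.15×10^7 s = 1.99×10^-7 s⁻¹.
Phase lag φ = arctan(Cω/λ) = arctan(13.7/37.9) = 0.346 rad.
Time lag = φ / ω = 0.346 / 1.99×10^-7 = 1.74×10^6 s = 20.1 days.

20.1 days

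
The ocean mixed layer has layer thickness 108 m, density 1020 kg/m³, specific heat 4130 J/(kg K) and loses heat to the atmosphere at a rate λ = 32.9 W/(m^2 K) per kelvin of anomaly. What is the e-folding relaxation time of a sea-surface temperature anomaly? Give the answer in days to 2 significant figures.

160 days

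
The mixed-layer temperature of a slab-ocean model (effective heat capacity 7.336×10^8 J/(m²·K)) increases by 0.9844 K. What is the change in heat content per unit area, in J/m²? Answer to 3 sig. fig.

Areal heat capacity C = 7.336×10^8 J/(m²·K) (given).
ΔQ = C ΔT = 7.34×10^8 × 0.9844 = 7.22×10^8 J/m².

7.22×10^8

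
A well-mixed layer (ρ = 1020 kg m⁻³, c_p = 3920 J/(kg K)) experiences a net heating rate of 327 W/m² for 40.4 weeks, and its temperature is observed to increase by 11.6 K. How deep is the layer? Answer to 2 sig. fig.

170 m

Heat input Q = F Δt = 327 × 2.44×10^7 s = 7.99×10^9 J/m².
Required areal heat capacity C = Q / ΔT = 6.89×10^8 J/(m²·K).
Depth D = C / (ρ c_p) = 6.89×10^8 / (1020 × 3920) = 172 m.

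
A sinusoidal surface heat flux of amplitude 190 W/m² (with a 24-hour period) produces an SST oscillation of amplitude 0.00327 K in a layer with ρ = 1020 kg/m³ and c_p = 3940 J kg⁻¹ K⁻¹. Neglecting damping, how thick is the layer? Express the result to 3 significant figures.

199 m

ω = 2π / 86400 s = 7.27×10^-5 s⁻¹.
Required C = F₀ / (A ω) = 190 / (0.00327 × 7.27×10^-5) = 7.99×10^8 J/(m²·K).
D = C / (ρ c_p) = 7.99×10^8 / (1020 × 3940) = 199 m.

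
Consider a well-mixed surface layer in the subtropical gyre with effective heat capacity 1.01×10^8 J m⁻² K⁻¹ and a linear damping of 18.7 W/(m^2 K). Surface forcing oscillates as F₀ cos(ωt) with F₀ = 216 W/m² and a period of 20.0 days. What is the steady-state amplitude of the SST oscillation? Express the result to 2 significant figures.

Areal heat capacity C = 1.01×10^8 J m⁻² K⁻¹ (given).
Angular frequency ω = 2π / T = 2π / 1.73×10^6 s = 3.64×10^-6 s⁻¹.
√((Cω)² + λ²) = √((367)² + 18.7²) = 368 W/(m²·K).
Amplitude A = F₀ / √((Cω)²+λ²) = 216 / 368 = 0.587 K.

0.59 K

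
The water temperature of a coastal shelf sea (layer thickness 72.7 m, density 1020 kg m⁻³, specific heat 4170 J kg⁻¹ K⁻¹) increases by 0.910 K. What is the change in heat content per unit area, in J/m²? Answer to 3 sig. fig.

Areal heat capacity C = ρ c_p D = 1020 × 4170 × 72.7 = 3.09×10^8 J/(m²·K).
ΔQ = C ΔT = 3.09×10^8 × 0.910 = 2.81×10^8 J/m².

2.81×10^8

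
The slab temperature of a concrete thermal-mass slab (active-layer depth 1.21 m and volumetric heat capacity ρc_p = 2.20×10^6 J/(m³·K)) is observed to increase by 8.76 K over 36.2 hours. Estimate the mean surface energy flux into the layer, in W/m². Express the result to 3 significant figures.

179

Areal heat capacity C = ρc_p × D = 2.20×10^6 × 1.21 = 2.66×10^6 J/(m²·K).
Required heat per unit area: Q = C ΔT = 2.66×10^6 × 8.76 = 2.33×10^7 J/m².
Flux F = Q / Δt = 2.33×10^7 / 1.30×10^5 s = 179 W/m².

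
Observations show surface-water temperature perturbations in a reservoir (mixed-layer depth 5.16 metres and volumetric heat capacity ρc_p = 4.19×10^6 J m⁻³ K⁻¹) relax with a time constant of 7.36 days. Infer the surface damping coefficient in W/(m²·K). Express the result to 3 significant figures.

34.0

Areal heat capacity C = ρc_p × D = 4.19×10^6 × 5.16 = 2.16×10^7 J/(m²·K).
τ = 7.36 days = 6.36×10^5 s.
λ = C / τ = 2.16×10^7 / 6.36×10^5 = 34.0 W/(m²·K).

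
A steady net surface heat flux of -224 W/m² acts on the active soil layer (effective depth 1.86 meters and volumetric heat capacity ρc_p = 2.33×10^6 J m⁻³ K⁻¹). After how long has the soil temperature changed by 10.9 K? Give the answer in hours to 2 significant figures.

59 hours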